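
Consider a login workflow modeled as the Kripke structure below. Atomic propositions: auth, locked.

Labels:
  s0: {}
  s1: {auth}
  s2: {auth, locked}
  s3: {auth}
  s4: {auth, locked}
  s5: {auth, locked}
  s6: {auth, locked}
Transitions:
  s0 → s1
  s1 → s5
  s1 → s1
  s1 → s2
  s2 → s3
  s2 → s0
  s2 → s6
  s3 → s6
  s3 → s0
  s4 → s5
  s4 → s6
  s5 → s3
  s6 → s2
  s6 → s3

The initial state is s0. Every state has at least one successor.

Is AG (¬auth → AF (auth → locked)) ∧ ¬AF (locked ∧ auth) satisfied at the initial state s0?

States satisfying ¬auth → AF (auth → locked): {s0, s1, s2, s3, s4, s5, s6}.
States satisfying AG (¬auth → AF (auth → locked)): {s0, s1, s2, s3, s4, s5, s6}.
States satisfying locked ∧ auth: {s2, s4, s5, s6}.
States satisfying AF (locked ∧ auth): {s2, s4, s5, s6}.
States satisfying ¬AF (locked ∧ auth): {s0, s1, s3}.
States satisfying AG (¬auth → AF (auth → locked)) ∧ ¬AF (locked ∧ auth): {s0, s1, s3}.
s0 ∈ Sat(AG (¬auth → AF (auth → locked)) ∧ ¬AF (locked ∧ auth)).

Yes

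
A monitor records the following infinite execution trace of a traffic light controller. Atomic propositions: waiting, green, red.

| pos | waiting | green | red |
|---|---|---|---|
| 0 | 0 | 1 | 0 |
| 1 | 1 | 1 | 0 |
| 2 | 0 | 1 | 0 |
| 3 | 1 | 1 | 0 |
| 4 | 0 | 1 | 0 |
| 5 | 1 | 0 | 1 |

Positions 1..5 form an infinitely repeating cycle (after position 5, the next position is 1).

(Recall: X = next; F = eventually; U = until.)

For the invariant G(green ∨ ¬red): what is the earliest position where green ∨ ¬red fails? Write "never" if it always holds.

Check green ∨ ¬red at each position in order: 0 ✓, 1 ✓, 2 ✓, 3 ✓, 4 ✓.
At position 5 the labels are {red, waiting}, so green ∨ ¬red is false there. This is the first violation.

5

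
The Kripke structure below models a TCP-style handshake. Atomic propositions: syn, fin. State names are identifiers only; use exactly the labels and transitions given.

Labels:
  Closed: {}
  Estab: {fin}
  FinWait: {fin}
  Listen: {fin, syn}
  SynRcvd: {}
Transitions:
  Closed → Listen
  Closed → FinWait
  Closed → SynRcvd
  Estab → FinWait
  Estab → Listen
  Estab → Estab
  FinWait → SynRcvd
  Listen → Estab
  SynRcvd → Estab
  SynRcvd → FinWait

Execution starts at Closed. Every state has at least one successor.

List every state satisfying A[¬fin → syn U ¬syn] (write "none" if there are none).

{Closed, Estab, FinWait, Listen, SynRcvd}

States satisfying ¬fin → syn: {Estab, FinWait, Listen}.
States satisfying ¬syn: {Closed, Estab, FinWait, SynRcvd}.
States satisfying A[¬fin → syn U ¬syn]: {Closed, Estab, FinWait, Listen, SynRcvd}.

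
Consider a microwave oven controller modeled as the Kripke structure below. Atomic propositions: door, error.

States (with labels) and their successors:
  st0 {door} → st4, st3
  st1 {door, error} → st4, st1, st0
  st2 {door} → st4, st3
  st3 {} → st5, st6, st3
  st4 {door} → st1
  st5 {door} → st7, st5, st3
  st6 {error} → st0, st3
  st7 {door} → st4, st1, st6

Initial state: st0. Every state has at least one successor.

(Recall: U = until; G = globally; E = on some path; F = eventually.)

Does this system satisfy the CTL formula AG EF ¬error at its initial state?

States satisfying EF ¬error: {st0, st1, st2, st3, st4, st5, st6, st7}.
States satisfying AG EF ¬error: {st0, st1, st2, st3, st4, st5, st6, st7}.
Every state reachable from st0 satisfies EF ¬error.
st0 ∈ Sat(AG EF ¬error).

Satisfied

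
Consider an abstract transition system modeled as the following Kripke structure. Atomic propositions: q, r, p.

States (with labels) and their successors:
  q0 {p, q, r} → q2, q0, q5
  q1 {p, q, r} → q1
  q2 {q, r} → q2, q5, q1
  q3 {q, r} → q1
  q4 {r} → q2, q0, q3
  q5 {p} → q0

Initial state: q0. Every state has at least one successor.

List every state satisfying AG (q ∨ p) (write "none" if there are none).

{q0, q1, q2, q3, q5}

States satisfying q ∨ p: {q0, q1, q2, q3, q5}.
States satisfying AG (q ∨ p): {q0, q1, q2, q3, q5}.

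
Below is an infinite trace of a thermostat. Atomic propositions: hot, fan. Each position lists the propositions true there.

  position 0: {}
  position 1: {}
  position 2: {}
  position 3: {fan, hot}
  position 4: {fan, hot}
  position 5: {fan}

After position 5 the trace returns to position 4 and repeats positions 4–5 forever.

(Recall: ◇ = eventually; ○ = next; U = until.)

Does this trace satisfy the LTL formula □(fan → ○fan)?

fan → ○fan holds at every position 0..5, and those are all positions ever visited, so □(fan → ○fan) holds.
Positions where fan holds: 3, 4, 5.
Check ○fan at each: 3→ok, 4→ok, 5→ok.

Yes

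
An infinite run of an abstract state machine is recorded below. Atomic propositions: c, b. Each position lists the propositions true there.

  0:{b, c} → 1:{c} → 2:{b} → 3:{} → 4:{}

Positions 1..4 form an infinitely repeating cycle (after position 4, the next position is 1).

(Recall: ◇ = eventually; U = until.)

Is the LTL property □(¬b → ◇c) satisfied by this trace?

Holds

¬b → ◇c holds at every position 0..4, and those are all positions ever visited, so □(¬b → ◇c) holds.
Positions where ¬b holds: 1, 3, 4.
Check ◇c at each: 1→ok, 3→ok, 4→ok.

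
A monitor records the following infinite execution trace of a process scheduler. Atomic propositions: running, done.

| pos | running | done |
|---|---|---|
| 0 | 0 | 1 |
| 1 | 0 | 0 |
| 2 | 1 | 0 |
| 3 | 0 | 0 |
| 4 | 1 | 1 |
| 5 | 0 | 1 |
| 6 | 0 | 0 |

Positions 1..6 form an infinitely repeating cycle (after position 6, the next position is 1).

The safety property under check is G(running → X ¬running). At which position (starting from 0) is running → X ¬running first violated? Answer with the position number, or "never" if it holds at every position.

running → X ¬running holds at every position 0..6, and those are all the positions the trace ever visits, so the invariant G(running → X ¬running) is never violated.

never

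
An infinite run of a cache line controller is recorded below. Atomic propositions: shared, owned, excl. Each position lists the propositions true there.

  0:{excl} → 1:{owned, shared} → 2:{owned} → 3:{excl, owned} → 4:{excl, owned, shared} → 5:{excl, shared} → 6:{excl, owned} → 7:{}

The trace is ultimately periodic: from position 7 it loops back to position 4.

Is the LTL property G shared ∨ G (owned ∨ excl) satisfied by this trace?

shared must hold at every position from 0 onward. It fails at position 0, so G shared is false.
owned ∨ excl must hold at every position from 0 onward. It fails at position 7, so G (owned ∨ excl) is false.
At position 0: G shared is false; G (owned ∨ excl) is false; so G shared ∨ G (owned ∨ excl) is false.

Does not hold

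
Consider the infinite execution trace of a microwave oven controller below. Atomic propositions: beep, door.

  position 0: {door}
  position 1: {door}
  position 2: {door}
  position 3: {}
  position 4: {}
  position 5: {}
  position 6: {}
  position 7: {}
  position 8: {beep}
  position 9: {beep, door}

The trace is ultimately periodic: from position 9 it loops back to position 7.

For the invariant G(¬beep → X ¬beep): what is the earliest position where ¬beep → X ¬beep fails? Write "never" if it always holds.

7

Check ¬beep → X ¬beep at each position in order: 0 ✓, 1 ✓, 2 ✓, 3 ✓, 4 ✓, 5 ✓, 6 ✓.
At position 7 the labels are {} and the next position 8 has {beep}, so ¬beep → X ¬beep is false there. This is the first violation.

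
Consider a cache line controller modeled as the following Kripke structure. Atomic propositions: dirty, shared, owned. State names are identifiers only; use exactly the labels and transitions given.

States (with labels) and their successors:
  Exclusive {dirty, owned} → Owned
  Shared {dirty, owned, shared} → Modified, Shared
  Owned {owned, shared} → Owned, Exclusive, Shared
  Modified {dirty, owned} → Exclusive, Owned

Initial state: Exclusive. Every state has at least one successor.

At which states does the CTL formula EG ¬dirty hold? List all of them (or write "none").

{Owned}

States satisfying ¬dirty: {Owned}.
States satisfying EG ¬dirty: {Owned}.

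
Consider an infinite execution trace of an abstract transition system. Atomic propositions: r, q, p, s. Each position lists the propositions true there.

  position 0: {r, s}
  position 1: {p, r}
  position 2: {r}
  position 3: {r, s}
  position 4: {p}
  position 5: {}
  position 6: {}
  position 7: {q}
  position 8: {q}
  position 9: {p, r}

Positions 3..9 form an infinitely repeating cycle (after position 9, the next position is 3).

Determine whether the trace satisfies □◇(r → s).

◇(r → s) holds at every position 0..9, and those are all positions ever visited, so □◇(r → s) holds.

Holds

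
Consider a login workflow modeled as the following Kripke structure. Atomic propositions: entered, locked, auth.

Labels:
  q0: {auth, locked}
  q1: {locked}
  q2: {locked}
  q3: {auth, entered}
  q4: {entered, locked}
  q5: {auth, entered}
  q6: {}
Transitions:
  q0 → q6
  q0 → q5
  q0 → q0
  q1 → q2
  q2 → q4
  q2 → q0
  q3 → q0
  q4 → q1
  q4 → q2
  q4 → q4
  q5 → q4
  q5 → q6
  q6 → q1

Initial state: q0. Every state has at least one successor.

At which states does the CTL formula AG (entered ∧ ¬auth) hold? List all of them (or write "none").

States satisfying entered ∧ ¬auth: {q4}.
States satisfying AG (entered ∧ ¬auth): ∅.

none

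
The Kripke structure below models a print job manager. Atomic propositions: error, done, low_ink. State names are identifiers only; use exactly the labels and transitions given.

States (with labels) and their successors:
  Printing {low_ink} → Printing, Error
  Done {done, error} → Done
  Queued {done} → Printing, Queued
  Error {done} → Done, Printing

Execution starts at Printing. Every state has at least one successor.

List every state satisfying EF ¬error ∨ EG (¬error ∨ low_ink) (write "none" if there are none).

{Printing, Queued, Error}

States satisfying ¬error: {Printing, Queued, Error}.
States satisfying EF ¬error: {Printing, Queued, Error}.
States satisfying ¬error ∨ low_ink: {Printing, Queued, Error}.
States satisfying EG (¬error ∨ low_ink): {Printing, Queued, Error}.
States satisfying EF ¬error ∨ EG (¬error ∨ low_ink): {Printing, Queued, Error}.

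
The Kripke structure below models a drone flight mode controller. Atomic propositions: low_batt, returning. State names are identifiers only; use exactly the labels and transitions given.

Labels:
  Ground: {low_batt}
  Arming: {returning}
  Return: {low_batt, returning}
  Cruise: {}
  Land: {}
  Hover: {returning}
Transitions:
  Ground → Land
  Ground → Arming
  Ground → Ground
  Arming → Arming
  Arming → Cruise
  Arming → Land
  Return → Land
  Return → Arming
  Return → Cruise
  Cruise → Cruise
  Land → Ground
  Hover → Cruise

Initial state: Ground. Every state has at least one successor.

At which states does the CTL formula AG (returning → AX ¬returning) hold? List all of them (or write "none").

States satisfying returning → AX ¬returning: {Ground, Cruise, Land, Hover}.
States satisfying AG (returning → AX ¬returning): {Cruise, Hover}.

{Cruise, Hover}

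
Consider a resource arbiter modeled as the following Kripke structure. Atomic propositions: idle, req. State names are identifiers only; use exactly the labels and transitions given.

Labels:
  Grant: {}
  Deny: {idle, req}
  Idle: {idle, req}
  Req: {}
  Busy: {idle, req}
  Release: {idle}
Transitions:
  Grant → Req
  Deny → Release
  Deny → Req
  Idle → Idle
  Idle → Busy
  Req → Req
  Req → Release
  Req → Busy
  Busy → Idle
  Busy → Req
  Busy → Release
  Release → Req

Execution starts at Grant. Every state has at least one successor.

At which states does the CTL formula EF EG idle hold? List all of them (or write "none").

States satisfying EG idle: {Idle, Busy}.
States satisfying EF EG idle: {Grant, Deny, Idle, Req, Busy, Release}.

{Grant, Deny, Idle, Req, Busy, Release}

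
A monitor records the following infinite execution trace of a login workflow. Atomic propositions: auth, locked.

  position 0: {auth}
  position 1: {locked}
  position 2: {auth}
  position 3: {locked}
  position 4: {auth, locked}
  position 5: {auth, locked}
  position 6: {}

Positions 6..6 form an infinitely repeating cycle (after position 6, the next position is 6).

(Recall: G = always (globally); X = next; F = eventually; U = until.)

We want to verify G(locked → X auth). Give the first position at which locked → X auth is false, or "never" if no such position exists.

Check locked → X auth at each position in order: 0 ✓, 1 ✓, 2 ✓, 3 ✓, 4 ✓.
At position 5 the labels are {auth, locked} and the next position 6 has {}, so locked → X auth is false there. This is the first violation.

5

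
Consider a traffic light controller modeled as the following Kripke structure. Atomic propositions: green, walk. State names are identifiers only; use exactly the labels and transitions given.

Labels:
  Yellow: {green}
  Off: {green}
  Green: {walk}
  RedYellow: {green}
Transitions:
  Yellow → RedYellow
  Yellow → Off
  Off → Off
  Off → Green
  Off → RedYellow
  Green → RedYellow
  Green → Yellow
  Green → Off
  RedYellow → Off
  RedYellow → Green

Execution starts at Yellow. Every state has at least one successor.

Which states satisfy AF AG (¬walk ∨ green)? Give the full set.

States satisfying AG (¬walk ∨ green): ∅.
States satisfying AF AG (¬walk ∨ green): ∅.

none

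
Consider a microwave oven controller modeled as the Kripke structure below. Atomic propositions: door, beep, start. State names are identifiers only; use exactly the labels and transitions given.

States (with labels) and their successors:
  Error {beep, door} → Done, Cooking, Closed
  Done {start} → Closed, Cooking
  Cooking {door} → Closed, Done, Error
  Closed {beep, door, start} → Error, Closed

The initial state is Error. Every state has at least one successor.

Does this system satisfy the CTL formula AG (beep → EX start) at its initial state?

Holds

States satisfying beep → EX start: {Error, Done, Cooking, Closed}.
States satisfying AG (beep → EX start): {Error, Done, Cooking, Closed}.
Every state reachable from Error satisfies beep → EX start.
Error ∈ Sat(AG (beep → EX start)).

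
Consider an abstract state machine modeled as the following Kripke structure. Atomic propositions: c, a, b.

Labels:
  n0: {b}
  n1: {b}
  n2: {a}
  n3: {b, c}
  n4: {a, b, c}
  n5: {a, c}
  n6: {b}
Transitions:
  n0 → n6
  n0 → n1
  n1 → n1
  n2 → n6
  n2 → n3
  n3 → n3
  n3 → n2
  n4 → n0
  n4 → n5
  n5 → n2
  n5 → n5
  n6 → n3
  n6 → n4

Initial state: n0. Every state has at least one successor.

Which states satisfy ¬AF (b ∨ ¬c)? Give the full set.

{n5}

States satisfying b ∨ ¬c: {n0, n1, n2, n3, n4, n6}.
States satisfying AF (b ∨ ¬c): {n0, n1, n2, n3, n4, n6}.
States satisfying ¬AF (b ∨ ¬c): {n5}.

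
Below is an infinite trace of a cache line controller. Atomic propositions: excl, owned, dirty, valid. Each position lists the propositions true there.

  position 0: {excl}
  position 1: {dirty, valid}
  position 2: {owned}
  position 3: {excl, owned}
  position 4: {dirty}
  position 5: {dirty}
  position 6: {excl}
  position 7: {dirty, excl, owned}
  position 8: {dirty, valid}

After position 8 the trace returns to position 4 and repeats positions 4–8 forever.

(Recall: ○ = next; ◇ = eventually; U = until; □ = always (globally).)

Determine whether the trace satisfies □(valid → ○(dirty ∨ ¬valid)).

valid → ○(dirty ∨ ¬valid) holds at every position 0..8, and those are all positions ever visited, so □(valid → ○(dirty ∨ ¬valid)) holds.
Positions where valid holds: 1, 8.
Check ○(dirty ∨ ¬valid) at each: 1→ok, 8→ok.

Holds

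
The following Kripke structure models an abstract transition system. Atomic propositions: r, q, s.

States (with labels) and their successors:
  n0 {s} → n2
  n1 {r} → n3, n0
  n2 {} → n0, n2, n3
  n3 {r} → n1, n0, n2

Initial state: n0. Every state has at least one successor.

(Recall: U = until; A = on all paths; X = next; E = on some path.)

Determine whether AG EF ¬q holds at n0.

Holds

States satisfying EF ¬q: {n0, n1, n2, n3}.
States satisfying AG EF ¬q: {n0, n1, n2, n3}.
Every state reachable from n0 satisfies EF ¬q.
n0 ∈ Sat(AG EF ¬q).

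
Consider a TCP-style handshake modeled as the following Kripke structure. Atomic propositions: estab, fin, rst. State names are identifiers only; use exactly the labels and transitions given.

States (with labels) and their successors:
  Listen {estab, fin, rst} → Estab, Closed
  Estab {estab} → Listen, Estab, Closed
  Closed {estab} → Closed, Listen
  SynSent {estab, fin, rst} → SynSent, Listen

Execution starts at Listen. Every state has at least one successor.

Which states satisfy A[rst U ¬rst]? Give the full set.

{Listen, Estab, Closed}

States satisfying rst: {Listen, SynSent}.
States satisfying ¬rst: {Estab, Closed}.
States satisfying A[rst U ¬rst]: {Listen, Estab, Closed}.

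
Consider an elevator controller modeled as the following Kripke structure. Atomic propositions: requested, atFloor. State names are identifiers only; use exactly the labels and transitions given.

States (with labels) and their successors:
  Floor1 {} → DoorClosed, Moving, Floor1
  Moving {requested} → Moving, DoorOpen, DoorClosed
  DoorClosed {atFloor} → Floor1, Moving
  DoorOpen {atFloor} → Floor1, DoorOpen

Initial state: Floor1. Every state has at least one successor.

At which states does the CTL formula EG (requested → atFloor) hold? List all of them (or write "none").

{Floor1, DoorClosed, DoorOpen}

States satisfying requested → atFloor: {Floor1, DoorClosed, DoorOpen}.
States satisfying EG (requested → atFloor): {Floor1, DoorClosed, DoorOpen}.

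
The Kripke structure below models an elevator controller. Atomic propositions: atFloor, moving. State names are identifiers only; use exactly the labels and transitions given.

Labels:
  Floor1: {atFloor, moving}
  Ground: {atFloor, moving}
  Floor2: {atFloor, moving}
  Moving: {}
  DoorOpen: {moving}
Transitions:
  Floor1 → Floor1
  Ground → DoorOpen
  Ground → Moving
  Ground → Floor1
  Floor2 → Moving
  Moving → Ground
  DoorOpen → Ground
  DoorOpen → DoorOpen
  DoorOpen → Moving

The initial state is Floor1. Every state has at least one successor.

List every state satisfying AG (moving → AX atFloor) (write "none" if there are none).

{Floor1}

States satisfying moving → AX atFloor: {Floor1, Moving}.
States satisfying AG (moving → AX atFloor): {Floor1}.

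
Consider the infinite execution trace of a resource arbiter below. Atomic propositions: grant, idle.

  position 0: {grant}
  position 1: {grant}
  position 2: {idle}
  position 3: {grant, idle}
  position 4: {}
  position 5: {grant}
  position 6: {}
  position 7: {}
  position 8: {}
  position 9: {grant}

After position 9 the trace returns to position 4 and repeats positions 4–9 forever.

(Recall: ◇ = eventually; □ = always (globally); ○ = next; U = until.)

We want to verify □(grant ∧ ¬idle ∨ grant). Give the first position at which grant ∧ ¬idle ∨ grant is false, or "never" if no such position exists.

2

Check grant ∧ ¬idle ∨ grant at each position in order: 0 ✓, 1 ✓.
At position 2 the labels are {idle}, so grant ∧ ¬idle ∨ grant is false there. This is the first violation.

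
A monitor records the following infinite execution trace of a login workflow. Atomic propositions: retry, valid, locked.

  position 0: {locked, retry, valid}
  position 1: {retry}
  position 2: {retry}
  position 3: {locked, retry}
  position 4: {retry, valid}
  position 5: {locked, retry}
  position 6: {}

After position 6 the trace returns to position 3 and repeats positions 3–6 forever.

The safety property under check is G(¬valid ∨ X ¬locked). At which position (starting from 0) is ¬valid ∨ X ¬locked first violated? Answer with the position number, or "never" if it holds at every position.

4

Check ¬valid ∨ X ¬locked at each position in order: 0 ✓, 1 ✓, 2 ✓, 3 ✓.
At position 4 the labels are {retry, valid} and the next position 5 has {locked, retry}, so ¬valid ∨ X ¬locked is false there. This is the first violation.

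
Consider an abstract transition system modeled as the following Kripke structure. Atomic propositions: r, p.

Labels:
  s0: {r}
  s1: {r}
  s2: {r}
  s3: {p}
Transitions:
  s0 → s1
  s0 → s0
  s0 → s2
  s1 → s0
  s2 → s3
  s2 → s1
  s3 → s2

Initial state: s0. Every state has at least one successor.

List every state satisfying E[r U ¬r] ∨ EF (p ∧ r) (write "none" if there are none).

{s0, s1, s2, s3}

States satisfying r: {s0, s1, s2}.
States satisfying ¬r: {s3}.
States satisfying E[r U ¬r]: {s0, s1, s2, s3}.
States satisfying p ∧ r: ∅.
States satisfying EF (p ∧ r): ∅.
States satisfying E[r U ¬r] ∨ EF (p ∧ r): {s0, s1, s2, s3}.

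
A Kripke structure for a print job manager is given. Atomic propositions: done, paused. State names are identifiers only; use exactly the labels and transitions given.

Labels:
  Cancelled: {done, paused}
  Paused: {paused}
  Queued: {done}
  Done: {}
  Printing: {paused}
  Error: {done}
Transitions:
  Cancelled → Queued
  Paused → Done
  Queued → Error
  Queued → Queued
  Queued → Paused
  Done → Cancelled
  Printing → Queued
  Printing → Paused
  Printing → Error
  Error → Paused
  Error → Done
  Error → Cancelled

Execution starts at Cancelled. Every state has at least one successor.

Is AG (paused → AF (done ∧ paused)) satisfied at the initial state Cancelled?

Satisfied

States satisfying paused → AF (done ∧ paused): {Cancelled, Paused, Queued, Done, Error}.
States satisfying AG (paused → AF (done ∧ paused)): {Cancelled, Paused, Queued, Done, Error}.
Every state reachable from Cancelled satisfies paused → AF (done ∧ paused).
Cancelled ∈ Sat(AG (paused → AF (done ∧ paused))).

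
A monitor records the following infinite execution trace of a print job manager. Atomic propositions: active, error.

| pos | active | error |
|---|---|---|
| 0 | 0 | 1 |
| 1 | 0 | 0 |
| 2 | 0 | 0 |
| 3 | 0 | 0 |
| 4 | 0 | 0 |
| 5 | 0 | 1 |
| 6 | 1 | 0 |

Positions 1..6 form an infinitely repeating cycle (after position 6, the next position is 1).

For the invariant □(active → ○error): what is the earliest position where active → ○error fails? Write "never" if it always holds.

Check active → ○error at each position in order: 0 ✓, 1 ✓, 2 ✓, 3 ✓, 4 ✓, 5 ✓.
At position 6 the labels are {active} and the next position 1 has {}, so active → ○error is false there. This is the first violation.

6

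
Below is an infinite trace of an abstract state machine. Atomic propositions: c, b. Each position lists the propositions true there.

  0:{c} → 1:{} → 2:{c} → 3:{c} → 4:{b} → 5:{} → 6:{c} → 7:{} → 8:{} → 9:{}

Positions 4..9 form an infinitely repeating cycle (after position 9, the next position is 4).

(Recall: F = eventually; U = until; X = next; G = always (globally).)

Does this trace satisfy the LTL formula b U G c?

Walking from position 0: at position 0, G c has not yet held and b fails, so b U G c is false.

No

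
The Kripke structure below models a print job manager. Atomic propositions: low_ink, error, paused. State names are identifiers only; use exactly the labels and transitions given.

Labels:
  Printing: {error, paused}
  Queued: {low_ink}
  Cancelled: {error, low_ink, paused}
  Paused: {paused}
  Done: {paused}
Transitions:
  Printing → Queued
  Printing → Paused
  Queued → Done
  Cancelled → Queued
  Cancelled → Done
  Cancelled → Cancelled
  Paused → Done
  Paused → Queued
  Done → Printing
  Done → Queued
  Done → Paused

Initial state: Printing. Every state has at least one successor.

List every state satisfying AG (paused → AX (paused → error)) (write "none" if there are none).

none

States satisfying paused → AX (paused → error): {Queued}.
States satisfying AG (paused → AX (paused → error)): ∅.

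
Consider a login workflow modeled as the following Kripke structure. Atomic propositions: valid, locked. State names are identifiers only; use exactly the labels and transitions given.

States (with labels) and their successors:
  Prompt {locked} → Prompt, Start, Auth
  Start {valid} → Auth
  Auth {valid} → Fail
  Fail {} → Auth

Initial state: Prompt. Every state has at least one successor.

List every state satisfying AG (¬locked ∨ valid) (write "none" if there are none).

States satisfying ¬locked ∨ valid: {Start, Auth, Fail}.
States satisfying AG (¬locked ∨ valid): {Start, Auth, Fail}.

{Start, Auth, Fail}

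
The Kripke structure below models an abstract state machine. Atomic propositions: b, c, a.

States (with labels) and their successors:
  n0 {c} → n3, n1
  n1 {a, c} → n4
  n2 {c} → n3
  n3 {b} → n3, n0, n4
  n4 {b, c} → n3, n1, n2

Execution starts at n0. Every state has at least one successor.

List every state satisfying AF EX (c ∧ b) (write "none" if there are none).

States satisfying EX (c ∧ b): {n1, n3}.
States satisfying AF EX (c ∧ b): {n0, n1, n2, n3, n4}.

{n0, n1, n2, n3, n4}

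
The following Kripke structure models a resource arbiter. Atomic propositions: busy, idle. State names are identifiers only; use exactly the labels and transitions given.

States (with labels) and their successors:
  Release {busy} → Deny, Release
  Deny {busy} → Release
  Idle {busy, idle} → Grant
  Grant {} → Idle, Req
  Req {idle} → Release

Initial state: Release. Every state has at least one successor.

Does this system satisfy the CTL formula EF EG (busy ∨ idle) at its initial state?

Yes

States satisfying EG (busy ∨ idle): {Release, Deny, Req}.
States satisfying EF EG (busy ∨ idle): {Release, Deny, Idle, Grant, Req}.
Some path from Release reaches a state where EG (busy ∨ idle) holds.
Release ∈ Sat(EF EG (busy ∨ idle)).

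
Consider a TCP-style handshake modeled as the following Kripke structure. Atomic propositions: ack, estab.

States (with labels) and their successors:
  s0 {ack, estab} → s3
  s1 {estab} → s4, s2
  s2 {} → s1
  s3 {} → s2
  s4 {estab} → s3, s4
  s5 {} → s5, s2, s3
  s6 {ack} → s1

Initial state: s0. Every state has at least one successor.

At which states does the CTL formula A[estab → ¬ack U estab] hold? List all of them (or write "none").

{s0, s1, s2, s3, s4, s6}

States satisfying estab → ¬ack: {s1, s2, s3, s4, s5, s6}.
States satisfying estab: {s0, s1, s4}.
States satisfying A[estab → ¬ack U estab]: {s0, s1, s2, s3, s4, s6}.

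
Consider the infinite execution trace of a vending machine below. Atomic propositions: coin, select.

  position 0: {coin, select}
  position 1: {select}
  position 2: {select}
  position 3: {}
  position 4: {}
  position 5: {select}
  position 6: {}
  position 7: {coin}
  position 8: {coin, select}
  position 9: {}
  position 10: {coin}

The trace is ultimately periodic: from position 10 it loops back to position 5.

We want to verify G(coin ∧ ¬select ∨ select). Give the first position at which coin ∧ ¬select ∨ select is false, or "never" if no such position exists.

3

Check coin ∧ ¬select ∨ select at each position in order: 0 ✓, 1 ✓, 2 ✓.
At position 3 the labels are {}, so coin ∧ ¬select ∨ select is false there. This is the first violation.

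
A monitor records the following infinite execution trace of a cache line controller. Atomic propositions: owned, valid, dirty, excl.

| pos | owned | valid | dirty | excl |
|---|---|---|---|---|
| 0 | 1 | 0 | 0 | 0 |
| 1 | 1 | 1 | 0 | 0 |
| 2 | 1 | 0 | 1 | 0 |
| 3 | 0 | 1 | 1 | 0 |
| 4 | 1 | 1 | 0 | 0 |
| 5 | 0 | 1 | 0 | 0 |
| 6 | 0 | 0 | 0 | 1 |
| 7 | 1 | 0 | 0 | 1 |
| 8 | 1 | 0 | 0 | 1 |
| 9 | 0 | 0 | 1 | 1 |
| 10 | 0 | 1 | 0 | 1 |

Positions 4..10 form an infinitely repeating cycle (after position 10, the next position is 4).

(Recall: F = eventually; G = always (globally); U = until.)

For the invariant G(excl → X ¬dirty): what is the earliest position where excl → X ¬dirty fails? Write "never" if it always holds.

8

Check excl → X ¬dirty at each position in order: 0 ✓, 1 ✓, 2 ✓, 3 ✓, 4 ✓, 5 ✓, 6 ✓, 7 ✓.
At position 8 the labels are {excl, owned} and the next position 9 has {dirty, excl}, so excl → X ¬dirty is false there. This is the first violation.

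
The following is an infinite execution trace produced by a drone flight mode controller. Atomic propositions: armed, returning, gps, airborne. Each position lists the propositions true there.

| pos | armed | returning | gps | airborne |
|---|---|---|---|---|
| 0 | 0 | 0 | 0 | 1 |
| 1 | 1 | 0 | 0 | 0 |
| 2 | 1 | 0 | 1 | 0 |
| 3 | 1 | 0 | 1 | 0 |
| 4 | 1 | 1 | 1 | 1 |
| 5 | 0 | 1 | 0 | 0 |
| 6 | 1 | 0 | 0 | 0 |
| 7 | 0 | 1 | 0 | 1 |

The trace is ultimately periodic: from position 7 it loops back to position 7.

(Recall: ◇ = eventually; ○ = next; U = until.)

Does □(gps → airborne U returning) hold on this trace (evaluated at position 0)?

gps → airborne U returning must hold at every position from 0 onward. It fails at position 2, so □(gps → airborne U returning) is false.
Positions where gps holds: 2, 3, 4.
Check airborne U returning at each: 2→fails, 3→fails, 4→ok.

Does not hold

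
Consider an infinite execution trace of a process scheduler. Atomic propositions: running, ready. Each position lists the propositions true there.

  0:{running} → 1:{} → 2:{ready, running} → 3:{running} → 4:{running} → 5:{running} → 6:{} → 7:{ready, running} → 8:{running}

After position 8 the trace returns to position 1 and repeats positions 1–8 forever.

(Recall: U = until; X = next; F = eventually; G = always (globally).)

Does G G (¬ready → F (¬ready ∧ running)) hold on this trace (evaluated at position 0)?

Yes

G (¬ready → F (¬ready ∧ running)) holds at every position 0..8, and those are all positions ever visited, so G G (¬ready → F (¬ready ∧ running)) holds.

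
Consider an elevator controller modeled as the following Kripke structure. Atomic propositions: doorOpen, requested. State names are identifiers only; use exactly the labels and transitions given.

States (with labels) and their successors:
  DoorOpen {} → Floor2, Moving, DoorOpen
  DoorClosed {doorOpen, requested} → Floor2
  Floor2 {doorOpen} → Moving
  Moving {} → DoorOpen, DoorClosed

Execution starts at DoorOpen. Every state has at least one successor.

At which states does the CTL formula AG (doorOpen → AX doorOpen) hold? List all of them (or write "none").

none

States satisfying doorOpen → AX doorOpen: {DoorOpen, DoorClosed, Moving}.
States satisfying AG (doorOpen → AX doorOpen): ∅.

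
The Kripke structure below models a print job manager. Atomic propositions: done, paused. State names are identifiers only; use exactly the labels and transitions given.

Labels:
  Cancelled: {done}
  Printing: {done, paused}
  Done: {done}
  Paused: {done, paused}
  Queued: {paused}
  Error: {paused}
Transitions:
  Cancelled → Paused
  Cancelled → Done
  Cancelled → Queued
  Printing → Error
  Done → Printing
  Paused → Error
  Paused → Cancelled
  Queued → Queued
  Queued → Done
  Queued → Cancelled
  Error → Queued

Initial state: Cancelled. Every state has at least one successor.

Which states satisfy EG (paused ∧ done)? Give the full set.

none

States satisfying paused ∧ done: {Printing, Paused}.
States satisfying EG (paused ∧ done): ∅.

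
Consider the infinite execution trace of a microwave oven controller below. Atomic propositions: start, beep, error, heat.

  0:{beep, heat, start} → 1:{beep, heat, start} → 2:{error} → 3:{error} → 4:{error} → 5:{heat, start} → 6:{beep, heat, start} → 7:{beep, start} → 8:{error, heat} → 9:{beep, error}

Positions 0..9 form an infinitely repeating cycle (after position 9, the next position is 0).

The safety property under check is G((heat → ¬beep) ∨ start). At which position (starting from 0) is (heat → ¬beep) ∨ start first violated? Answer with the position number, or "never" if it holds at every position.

never

(heat → ¬beep) ∨ start holds at every position 0..9, and those are all the positions the trace ever visits, so the invariant G((heat → ¬beep) ∨ start) is never violated.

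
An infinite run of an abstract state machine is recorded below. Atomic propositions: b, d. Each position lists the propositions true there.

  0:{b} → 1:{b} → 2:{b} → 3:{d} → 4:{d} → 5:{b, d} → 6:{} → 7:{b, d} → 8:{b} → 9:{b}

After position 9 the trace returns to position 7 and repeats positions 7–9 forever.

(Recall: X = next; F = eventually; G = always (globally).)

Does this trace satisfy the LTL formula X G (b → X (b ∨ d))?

No

The position after 0 is 1; G (b → X (b ∨ d)) is false there.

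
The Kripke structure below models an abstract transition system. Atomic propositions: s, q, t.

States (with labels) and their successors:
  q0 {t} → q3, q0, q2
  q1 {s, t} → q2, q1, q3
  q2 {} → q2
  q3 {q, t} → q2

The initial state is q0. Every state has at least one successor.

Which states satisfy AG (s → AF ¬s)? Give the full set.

States satisfying s → AF ¬s: {q0, q2, q3}.
States satisfying AG (s → AF ¬s): {q0, q2, q3}.

{q0, q2, q3}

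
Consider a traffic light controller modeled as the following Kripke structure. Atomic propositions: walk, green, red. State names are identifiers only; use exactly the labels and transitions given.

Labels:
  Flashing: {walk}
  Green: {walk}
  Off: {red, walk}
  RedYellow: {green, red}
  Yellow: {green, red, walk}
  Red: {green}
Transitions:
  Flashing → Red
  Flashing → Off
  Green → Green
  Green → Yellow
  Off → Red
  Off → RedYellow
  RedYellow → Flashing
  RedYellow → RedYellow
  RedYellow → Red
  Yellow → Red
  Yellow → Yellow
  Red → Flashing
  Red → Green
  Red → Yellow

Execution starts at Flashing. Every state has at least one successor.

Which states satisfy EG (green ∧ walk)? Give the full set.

{Yellow}

States satisfying green ∧ walk: {Yellow}.
States satisfying EG (green ∧ walk): {Yellow}.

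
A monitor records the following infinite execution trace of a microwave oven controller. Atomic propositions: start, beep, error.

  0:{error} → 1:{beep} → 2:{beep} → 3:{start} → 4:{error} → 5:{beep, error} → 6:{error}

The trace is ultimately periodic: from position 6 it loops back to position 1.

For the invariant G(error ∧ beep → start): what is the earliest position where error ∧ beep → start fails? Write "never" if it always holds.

5

Check error ∧ beep → start at each position in order: 0 ✓, 1 ✓, 2 ✓, 3 ✓, 4 ✓.
At position 5 the labels are {beep, error}, so error ∧ beep → start is false there. This is the first violation.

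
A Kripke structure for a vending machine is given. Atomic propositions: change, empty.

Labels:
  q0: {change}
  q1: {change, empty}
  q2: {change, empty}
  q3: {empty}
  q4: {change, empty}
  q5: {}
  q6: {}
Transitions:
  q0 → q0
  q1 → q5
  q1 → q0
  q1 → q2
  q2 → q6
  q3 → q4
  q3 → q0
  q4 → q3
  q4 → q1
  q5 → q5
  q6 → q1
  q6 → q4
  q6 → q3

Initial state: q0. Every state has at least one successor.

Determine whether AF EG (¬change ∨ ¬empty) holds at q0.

Yes

States satisfying EG (¬change ∨ ¬empty): {q0, q3, q5, q6}.
States satisfying AF EG (¬change ∨ ¬empty): {q0, q1, q2, q3, q4, q5, q6}.
q0 ∈ Sat(AF EG (¬change ∨ ¬empty)).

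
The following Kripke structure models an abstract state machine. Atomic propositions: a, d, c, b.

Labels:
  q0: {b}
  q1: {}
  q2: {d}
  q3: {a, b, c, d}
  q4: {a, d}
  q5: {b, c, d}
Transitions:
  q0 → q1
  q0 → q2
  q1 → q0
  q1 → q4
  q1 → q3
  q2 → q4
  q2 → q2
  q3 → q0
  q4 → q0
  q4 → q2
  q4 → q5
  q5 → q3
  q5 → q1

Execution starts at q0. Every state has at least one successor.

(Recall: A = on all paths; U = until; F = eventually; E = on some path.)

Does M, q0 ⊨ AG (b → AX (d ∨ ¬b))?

States satisfying b → AX (d ∨ ¬b): {q0, q1, q2, q4, q5}.
States satisfying AG (b → AX (d ∨ ¬b)): ∅.
q3 is reachable from q0 and violates b → AX (d ∨ ¬b), so AG fails at q0.
q0 ∉ Sat(AG (b → AX (d ∨ ¬b))).

Violated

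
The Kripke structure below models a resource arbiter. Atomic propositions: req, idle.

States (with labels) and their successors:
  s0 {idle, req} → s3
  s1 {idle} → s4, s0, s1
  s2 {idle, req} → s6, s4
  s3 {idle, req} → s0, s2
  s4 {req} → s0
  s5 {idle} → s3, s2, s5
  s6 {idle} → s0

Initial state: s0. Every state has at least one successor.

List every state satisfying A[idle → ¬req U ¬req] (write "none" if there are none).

States satisfying idle → ¬req: {s1, s4, s5, s6}.
States satisfying ¬req: {s1, s5, s6}.
States satisfying A[idle → ¬req U ¬req]: {s1, s5, s6}.

{s1, s5, s6}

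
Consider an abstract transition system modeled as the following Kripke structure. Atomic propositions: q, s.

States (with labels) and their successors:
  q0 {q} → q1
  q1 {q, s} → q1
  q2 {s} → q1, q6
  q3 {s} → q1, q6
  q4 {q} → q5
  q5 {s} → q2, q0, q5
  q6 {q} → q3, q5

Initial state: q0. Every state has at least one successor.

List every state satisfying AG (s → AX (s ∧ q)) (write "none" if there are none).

{q0, q1}

States satisfying s → AX (s ∧ q): {q0, q1, q4, q6}.
States satisfying AG (s → AX (s ∧ q)): {q0, q1}.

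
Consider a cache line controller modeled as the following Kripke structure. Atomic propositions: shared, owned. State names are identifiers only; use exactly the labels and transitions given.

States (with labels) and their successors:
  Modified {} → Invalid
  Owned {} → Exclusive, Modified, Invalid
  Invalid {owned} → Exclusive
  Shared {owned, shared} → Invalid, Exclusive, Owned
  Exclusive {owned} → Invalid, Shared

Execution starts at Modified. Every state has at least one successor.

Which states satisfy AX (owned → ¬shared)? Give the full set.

States satisfying owned → ¬shared: {Modified, Owned, Invalid, Exclusive}.
States satisfying AX (owned → ¬shared): {Modified, Owned, Invalid, Shared}.

{Modified, Owned, Invalid, Shared}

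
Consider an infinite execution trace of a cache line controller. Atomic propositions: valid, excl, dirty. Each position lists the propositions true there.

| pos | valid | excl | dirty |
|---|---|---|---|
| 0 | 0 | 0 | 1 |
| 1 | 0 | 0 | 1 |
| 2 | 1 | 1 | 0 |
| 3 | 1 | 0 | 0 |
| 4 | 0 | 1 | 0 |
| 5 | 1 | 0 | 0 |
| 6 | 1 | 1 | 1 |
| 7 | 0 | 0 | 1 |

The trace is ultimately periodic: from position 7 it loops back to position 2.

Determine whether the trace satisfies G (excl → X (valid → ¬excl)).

Satisfied

excl → X (valid → ¬excl) holds at every position 0..7, and those are all positions ever visited, so G (excl → X (valid → ¬excl)) holds.
Positions where excl holds: 2, 4, 6.
Check X (valid → ¬excl) at each: 2→ok, 4→ok, 6→ok.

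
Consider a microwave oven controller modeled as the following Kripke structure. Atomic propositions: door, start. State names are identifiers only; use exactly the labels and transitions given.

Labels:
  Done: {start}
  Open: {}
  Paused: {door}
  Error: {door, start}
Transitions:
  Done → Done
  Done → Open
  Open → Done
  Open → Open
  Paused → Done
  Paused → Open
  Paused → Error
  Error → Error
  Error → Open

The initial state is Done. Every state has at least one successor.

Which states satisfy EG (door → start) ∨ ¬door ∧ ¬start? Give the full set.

{Done, Open, Error}

States satisfying door → start: {Done, Open, Error}.
States satisfying EG (door → start): {Done, Open, Error}.
States satisfying ¬door: {Done, Open}.
States satisfying ¬start: {Open, Paused}.
States satisfying ¬door ∧ ¬start: {Open}.
States satisfying EG (door → start) ∨ ¬door ∧ ¬start: {Done, Open, Error}.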